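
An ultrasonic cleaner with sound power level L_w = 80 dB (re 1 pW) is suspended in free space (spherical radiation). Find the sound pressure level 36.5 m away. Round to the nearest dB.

38 dB

Free-field spherical radiation: L_p = L_w − 10·log₁₀(4π·r²), r = 36.5 m.
4π·r² = 1.674e+04 m², 10·log₁₀ of that is 42.238 dB.
L_p = 80 − 42.238 = 37.76 dB.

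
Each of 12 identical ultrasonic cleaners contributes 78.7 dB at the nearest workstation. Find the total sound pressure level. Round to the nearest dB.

N identical incoherent sources raise the level by 10·log₁₀ N.
L_total = 78.7 + 10·log₁₀(12) = 78.7 + 10.792 = 89.49 dB.

89 dB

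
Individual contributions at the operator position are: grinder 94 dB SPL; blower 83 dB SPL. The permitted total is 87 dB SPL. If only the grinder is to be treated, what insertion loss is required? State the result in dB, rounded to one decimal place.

The untreated sources together contribute 10^(83/10) = 1.995e+08, i.e. 83.00 dB SPL.
The limit corresponds to 10^(87/10) = 5.012e+08; subtracting the fixed part leaves 3.017e+08 for the grinder, i.e. 84.80 dB SPL.
So the grinder must be reduced from 94 to 84.80 dB SPL: IL = 9.20 dB.

9.2 dB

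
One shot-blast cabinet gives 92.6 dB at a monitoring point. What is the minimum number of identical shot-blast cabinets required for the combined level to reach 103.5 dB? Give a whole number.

13

The shortfall is 103.5 − 92.6 = 10.9 dB, and N units add 10·log₁₀ N, so need 10·log₁₀ N ≥ 10.9.
N ≥ 10^(10.9/10) = 12.303, so N = 13.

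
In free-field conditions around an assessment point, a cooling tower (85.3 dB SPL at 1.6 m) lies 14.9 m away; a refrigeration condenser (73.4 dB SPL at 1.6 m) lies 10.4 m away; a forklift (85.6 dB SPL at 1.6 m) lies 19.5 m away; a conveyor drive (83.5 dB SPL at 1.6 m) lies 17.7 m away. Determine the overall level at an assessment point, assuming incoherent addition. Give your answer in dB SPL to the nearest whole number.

Apply inverse-square spreading to bring every level to the receiver, then sum 10^(L/10).
cooling tower: 85.3 − 20·log₁₀(14.9/1.6) = 85.3 − 19.38 = 65.92 dB SPL.
refrigeration condenser: 73.4 − 20·log₁₀(10.4/1.6) = 73.4 − 16.26 = 57.14 dB SPL.
forklift: 85.6 − 20·log₁₀(19.5/1.6) = 85.6 − 21.72 = 63.88 dB SPL.
conveyor drive: 83.5 − 20·log₁₀(17.7/1.6) = 83.5 − 20.88 = 62.62 dB SPL.
Σ 10^(L/10) = 8.699e+06 → L_total = 10·log₁₀(8.699e+06) = 69.39 dB SPL.

69 dB SPL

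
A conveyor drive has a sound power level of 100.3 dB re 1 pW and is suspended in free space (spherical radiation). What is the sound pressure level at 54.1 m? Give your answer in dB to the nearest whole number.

55 dB

Free-field spherical radiation: L_p = L_w − 10·log₁₀(4π·r²), r = 54.1 m.
4π·r² = 3.678e+04 m², 10·log₁₀ of that is 45.656 dB.
L_p = 100.3 − 45.656 = 54.64 dB.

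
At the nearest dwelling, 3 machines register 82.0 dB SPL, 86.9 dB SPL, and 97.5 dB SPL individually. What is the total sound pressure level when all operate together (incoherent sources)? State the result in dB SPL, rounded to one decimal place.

For uncorrelated sources the intensities add, so convert each level to linear form, sum, and take 10·log₁₀ of the total.
Σ 10^(L/10) = 10^(82.0/10) + 10^(86.9/10) + 10^(97.5/10) = 6.272e+09.
L_total = 10·log₁₀(6.272e+09) = 97.97 dB SPL.

98.0 dB SPL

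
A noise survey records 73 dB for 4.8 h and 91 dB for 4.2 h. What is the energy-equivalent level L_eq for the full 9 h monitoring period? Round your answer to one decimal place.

L_eq = 10·log₁₀[(1/T)·Σ tᵢ·10^(Lᵢ/10)] with T = 9 h.
Σ tᵢ·10^(Lᵢ/10) = 4.8·10^(73/10) + 4.2·10^(91/10) = 5.383e+09.
L_eq = 10·log₁₀(5.383e+09/9) = 87.77 dB.

87.8 dB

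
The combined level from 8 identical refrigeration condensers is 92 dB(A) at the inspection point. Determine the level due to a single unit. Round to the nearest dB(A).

8 equal contributions raise the level by 10·log₁₀ 8 = 9.031 dB, so each unit alone gives 92 − 9.031.

83 dB(A)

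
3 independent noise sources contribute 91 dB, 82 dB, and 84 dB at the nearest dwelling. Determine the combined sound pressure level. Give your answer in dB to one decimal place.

For uncorrelated sources the intensities add, so convert each level to linear form, sum, and take 10·log₁₀ of the total.
Σ 10^(L/10) = 10^(91/10) + 10^(82/10) + 10^(84/10) = 1.669e+09.
L_total = 10·log₁₀(1.669e+09) = 92.22 dB.

92.2 dB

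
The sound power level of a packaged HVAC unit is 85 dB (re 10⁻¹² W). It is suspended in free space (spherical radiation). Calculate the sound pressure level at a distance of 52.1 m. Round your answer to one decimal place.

39.7 dB

L_p = L_w − 10·log₁₀(4π·r²) with r = 52.1 m.
4π·r² = 3.411e+04 m², 10·log₁₀ of that is 45.329 dB.
L_p = 85 − 45.329 = 39.67 dB.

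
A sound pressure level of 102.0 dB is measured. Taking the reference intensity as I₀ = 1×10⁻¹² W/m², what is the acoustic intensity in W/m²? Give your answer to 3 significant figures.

I = I₀·10^(L/10) = 10⁻¹² × 10^(102.0/10) = 10^(-1.800).

0.0158 W/m²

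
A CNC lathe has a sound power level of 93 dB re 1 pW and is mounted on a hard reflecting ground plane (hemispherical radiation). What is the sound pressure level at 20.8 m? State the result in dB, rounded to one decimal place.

The power spreads over a hemisphere of area 2π·r², so L_p = L_w − 10·log₁₀(2π·r²).
2π·r² = 2718 m², 10·log₁₀ of that is 34.343 dB.
L_p = 93 − 34.343 = 58.66 dB.

58.7 dB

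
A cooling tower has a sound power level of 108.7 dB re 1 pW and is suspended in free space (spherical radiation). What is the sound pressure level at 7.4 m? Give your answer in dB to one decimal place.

The power spreads over a sphere of area 4π·r², so L_p = L_w − 10·log₁₀(4π·r²).
4π·r² = 688.1 m², 10·log₁₀ of that is 28.377 dB.
L_p = 108.7 − 28.377 = 80.32 dB.

80.3 dB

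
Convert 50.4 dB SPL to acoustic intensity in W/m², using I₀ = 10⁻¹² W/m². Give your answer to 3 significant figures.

1.10e-07 W/m²

I/I₀ = 10^(50.4/10) = 1.096e+05, so I = 1.096e+05 × 10⁻¹² W/m².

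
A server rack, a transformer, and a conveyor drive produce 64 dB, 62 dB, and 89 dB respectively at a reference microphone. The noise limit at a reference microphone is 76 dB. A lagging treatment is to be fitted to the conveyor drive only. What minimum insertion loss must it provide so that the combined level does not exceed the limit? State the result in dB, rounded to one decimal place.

The untreated sources together contribute 10^(64/10) + 10^(62/10) = 4.097e+06, i.e. 66.12 dB.
To meet 76 dB overall, the treated conveyor drive may contribute at most 10^(76/10) − 4.097e+06 = 3.571e+07, i.e. 75.53 dB.
So the conveyor drive must be reduced from 89 to 75.53 dB: IL = 13.47 dB.

13.5 dB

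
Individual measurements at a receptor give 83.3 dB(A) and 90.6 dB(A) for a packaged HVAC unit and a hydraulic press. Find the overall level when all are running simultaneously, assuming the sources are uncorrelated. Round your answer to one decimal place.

91.3 dB(A)

For uncorrelated sources the intensities add, so convert each level to linear form, sum, and take 10·log₁₀ of the total.
Σ 10^(L/10) = 10^(83.3/10) + 10^(90.6/10) = 1.362e+09.
L_total = 10·log₁₀(1.362e+09) = 91.34 dB(A).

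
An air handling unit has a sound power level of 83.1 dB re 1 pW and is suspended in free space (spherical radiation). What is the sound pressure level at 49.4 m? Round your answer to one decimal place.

L_p = L_w − 10·log₁₀(4π·r²) with r = 49.4 m.
4π·r² = 3.067e+04 m², 10·log₁₀ of that is 44.867 dB.
L_p = 83.1 − 44.867 = 38.23 dB.

38.2 dB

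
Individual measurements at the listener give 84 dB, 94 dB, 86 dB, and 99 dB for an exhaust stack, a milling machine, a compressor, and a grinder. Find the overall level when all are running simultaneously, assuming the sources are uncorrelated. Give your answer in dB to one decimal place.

100.5 dB

Incoherent sources combine by intensity addition: L_total = 10·log₁₀(Σ 10^(L_i/10)).
Σ 10^(L/10) = 10^(84/10) + 10^(94/10) + 10^(86/10) + 10^(99/10) = 1.110e+10.
L_total = 10·log₁₀(1.110e+10) = 100.45 dB.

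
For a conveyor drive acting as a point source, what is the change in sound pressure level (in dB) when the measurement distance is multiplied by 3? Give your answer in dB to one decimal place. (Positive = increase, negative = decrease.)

With spherical spreading the level changes by −20·log₁₀(r₂/r₁).
ΔL = −20·log₁₀(3) = -9.54 dB.

-9.5 dB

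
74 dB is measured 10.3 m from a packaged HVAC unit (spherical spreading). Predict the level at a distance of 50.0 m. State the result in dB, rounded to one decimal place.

60.3 dB

Point-source attenuation: ΔL = 20·log₁₀(r₂/r₁) = 20·log₁₀(50.0/10.3) = 13.723 dB.
L₂ = 74 − 20·log₁₀(50.0/10.3) = 74 − 13.723 = 60.28 dB.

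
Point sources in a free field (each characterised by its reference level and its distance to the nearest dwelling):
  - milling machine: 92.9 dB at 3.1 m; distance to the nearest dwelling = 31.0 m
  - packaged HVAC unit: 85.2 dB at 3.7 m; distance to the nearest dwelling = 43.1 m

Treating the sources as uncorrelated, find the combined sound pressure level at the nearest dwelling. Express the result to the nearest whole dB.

First find each source's level at the receiver (point-source: −20·log₁₀(r/r_ref)), then combine on an intensity basis.
milling machine: 92.9 − 20·log₁₀(31.0/3.1) = 92.9 − 20.00 = 72.90 dB.
packaged HVAC unit: 85.2 − 20·log₁₀(43.1/3.7) = 85.2 − 21.33 = 63.87 dB.
Σ 10^(L/10) = 2.194e+07 → L_total = 10·log₁₀(2.194e+07) = 73.41 dB.

73 dB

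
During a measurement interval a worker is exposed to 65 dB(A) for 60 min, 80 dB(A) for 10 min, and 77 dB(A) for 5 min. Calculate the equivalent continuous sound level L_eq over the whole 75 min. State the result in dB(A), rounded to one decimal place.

72.8 dB(A)

Weight each interval's intensity by its duration and average over T = 75 min:
Σ tᵢ·10^(Lᵢ/10) = 60·10^(65/10) + 10·10^(80/10) + 5·10^(77/10) = 1.440e+09.
L_eq = 10·log₁₀(1.440e+09/75) = 72.83 dB(A).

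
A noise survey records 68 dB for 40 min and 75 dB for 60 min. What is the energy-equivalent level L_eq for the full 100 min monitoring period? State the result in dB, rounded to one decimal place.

Weight each interval's intensity by its duration and average over T = 100 min:
Σ tᵢ·10^(Lᵢ/10) = 40·10^(68/10) + 60·10^(75/10) = 2.150e+09.
L_eq = 10·log₁₀(2.150e+09/100) = 73.32 dB.

73.3 dB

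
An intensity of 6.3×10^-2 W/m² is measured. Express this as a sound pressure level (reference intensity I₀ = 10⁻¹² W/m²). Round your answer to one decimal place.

108.0 dB

L = 10·log₁₀(I/I₀) = 10·log₁₀(6.3×10^-2/10⁻¹²) = 10·log₁₀(6.3×10^10).
L = 10·(0.7993 + 10) = 107.99 dB.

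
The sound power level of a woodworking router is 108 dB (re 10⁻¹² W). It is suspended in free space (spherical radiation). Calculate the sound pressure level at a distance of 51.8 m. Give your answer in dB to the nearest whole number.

63 dB

L_p = L_w − 10·log₁₀(4π·r²) with r = 51.8 m.
4π·r² = 3.372e+04 m², 10·log₁₀ of that is 45.279 dB.
L_p = 108 − 45.279 = 62.72 dB.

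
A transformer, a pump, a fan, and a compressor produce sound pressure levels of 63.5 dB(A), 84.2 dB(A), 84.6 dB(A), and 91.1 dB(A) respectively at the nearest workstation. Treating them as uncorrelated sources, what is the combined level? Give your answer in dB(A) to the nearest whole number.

For uncorrelated sources the intensities add, so convert each level to linear form, sum, and take 10·log₁₀ of the total.
Σ 10^(L/10) = 10^(63.5/10) + 10^(84.2/10) + 10^(84.6/10) + 10^(91.1/10) = 1.842e+09.
L_total = 10·log₁₀(1.842e+09) = 92.65 dB(A).

93 dB(A)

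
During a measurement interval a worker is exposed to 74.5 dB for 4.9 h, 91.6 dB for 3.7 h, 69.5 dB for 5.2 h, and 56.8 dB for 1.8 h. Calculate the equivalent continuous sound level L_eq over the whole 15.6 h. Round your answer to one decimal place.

85.5 dB

L_eq = 10·log₁₀[(1/T)·Σ tᵢ·10^(Lᵢ/10)] with T = 15.6 h.
Σ tᵢ·10^(Lᵢ/10) = 4.9·10^(74.5/10) + 3.7·10^(91.6/10) + 5.2·10^(69.5/10) + 1.8·10^(56.8/10) = 5.533e+09.
L_eq = 10·log₁₀(5.533e+09/15.6) = 85.50 dB.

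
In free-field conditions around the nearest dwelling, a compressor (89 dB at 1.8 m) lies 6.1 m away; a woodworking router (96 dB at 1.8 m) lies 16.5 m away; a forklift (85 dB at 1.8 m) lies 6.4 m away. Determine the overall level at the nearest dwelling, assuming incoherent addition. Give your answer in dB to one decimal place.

Propagate each source to the receiver with L = L_ref − 20·log₁₀(r/r_ref), then add intensities.
compressor: 89 − 20·log₁₀(6.1/1.8) = 89 − 10.60 = 78.40 dB.
woodworking router: 96 − 20·log₁₀(16.5/1.8) = 96 − 19.24 = 76.76 dB.
forklift: 85 − 20·log₁₀(6.4/1.8) = 85 − 11.02 = 73.98 dB.
Σ 10^(L/10) = 1.416e+08 → L_total = 10·log₁₀(1.416e+08) = 81.51 dB.

81.5 dB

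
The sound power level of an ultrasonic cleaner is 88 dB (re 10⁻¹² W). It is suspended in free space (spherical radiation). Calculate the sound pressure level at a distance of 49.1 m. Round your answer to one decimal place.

43.2 dB

The power spreads over a sphere of area 4π·r², so L_p = L_w − 10·log₁₀(4π·r²).
4π·r² = 3.03e+04 m², 10·log₁₀ of that is 44.814 dB.
L_p = 88 − 44.814 = 43.19 dB.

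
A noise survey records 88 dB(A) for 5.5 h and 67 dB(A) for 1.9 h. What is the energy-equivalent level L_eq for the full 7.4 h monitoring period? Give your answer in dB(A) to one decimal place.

86.7 dB(A)

L_eq = 10·log₁₀[(1/T)·Σ tᵢ·10^(Lᵢ/10)] with T = 7.4 h.
Σ tᵢ·10^(Lᵢ/10) = 5.5·10^(88/10) + 1.9·10^(67/10) = 3.480e+09.
L_eq = 10·log₁₀(3.480e+09/7.4) = 86.72 dB(A).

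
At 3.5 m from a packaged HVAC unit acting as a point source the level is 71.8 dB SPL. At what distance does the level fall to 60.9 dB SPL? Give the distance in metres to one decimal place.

12.3 m

For a point source L₁ − L₂ = 20·log₁₀(r₂/r₁), so r₂ = r₁·10^((L₁−L₂)/20).
r₂ = 3.5·10^((71.8−60.9)/20) = 3.5·10^(10.9/20) = 12.28 m.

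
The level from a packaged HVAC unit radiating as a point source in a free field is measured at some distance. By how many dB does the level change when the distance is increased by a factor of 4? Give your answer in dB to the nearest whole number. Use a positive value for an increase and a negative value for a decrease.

With spherical spreading the level changes by −20·log₁₀(r₂/r₁).
ΔL = −20·log₁₀(4) = -12.04 dB.

-12 dB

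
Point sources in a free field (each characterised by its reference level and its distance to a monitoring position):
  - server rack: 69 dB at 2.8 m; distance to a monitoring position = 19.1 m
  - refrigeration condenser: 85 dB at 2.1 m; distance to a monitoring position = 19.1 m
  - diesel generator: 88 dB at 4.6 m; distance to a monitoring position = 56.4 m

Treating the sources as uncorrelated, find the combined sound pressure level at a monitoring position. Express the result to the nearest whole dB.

Apply inverse-square spreading to bring every level to the receiver, then sum 10^(L/10).
server rack: 69 − 20·log₁₀(19.1/2.8) = 69 − 16.68 = 52.32 dB.
refrigeration condenser: 85 − 20·log₁₀(19.1/2.1) = 85 − 19.18 = 65.82 dB.
diesel generator: 88 − 20·log₁₀(56.4/4.6) = 88 − 21.77 = 66.23 dB.
Σ 10^(L/10) = 8.191e+06 → L_total = 10·log₁₀(8.191e+06) = 69.13 dB.

69 dB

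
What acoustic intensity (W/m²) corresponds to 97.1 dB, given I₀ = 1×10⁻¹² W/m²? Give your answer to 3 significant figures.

I = I₀·10^(L/10) = 10⁻¹² × 10^(97.1/10) = 10^(-2.290).

0.00513 W/m²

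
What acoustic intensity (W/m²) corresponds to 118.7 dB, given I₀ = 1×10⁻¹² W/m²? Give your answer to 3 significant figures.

I/I₀ = 10^(118.7/10) = 7.413e+11, so I = 7.413e+11 × 10⁻¹² W/m².

0.741 W/m²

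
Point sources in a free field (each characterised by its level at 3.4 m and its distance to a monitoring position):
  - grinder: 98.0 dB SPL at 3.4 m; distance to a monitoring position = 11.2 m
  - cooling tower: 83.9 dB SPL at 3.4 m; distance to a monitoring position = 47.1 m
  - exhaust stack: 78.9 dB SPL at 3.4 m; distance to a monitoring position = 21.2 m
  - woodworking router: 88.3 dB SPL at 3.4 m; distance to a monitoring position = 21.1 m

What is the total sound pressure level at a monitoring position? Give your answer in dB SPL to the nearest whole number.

88 dB SPL

Apply inverse-square spreading to bring every level to the receiver, then sum 10^(L/10).
grinder: 98.0 − 20·log₁₀(11.2/3.4) = 98.0 − 10.35 = 87.65 dB SPL.
cooling tower: 83.9 − 20·log₁₀(47.1/3.4) = 83.9 − 22.83 = 61.07 dB SPL.
exhaust stack: 78.9 − 20·log₁₀(21.2/3.4) = 78.9 − 15.90 = 63.00 dB SPL.
woodworking router: 88.3 − 20·log₁₀(21.1/3.4) = 88.3 − 15.86 = 72.44 dB SPL.
Σ 10^(L/10) = 6.023e+08 → L_total = 10·log₁₀(6.023e+08) = 87.80 dB SPL.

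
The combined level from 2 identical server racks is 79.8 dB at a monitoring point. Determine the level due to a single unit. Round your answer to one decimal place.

2 equal contributions raise the level by 10·log₁₀ 2 = 3.010 dB, so each unit alone gives 79.8 − 3.010.

76.8 dB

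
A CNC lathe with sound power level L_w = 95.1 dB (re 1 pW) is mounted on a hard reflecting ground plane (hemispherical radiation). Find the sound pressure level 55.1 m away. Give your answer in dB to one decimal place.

L_p = L_w − 10·log₁₀(2π·r²) with r = 55.1 m.
2π·r² = 1.908e+04 m², 10·log₁₀ of that is 42.805 dB.
L_p = 95.1 − 42.805 = 52.30 dB.

52.3 dB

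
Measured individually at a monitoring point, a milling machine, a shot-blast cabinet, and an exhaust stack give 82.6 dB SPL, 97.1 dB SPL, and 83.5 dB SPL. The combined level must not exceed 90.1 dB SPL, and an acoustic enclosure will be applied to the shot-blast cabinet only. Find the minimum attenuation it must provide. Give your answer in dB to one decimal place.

9.2 dB

Fixed contribution from the other sources: Σ 10^(L/10) = 10^(82.6/10) + 10^(83.5/10) = 4.058e+08 (86.08 dB SPL).
The limit corresponds to 10^(90.1/10) = 1.023e+09; subtracting the fixed part leaves 6.175e+08 for the shot-blast cabinet, i.e. 87.91 dB SPL.
So the shot-blast cabinet must be reduced from 97.1 to 87.91 dB SPL: IL = 9.19 dB.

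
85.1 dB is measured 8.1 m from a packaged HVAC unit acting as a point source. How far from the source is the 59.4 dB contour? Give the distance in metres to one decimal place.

156.1 m

For a point source L₁ − L₂ = 20·log₁₀(r₂/r₁), so r₂ = r₁·10^((L₁−L₂)/20).
r₂ = 8.1·10^((85.1−59.4)/20) = 8.1·10^(25.7/20) = 156.13 m.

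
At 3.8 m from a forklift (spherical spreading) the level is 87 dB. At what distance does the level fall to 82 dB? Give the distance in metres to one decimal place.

For a point source L₁ − L₂ = 20·log₁₀(r₂/r₁), so r₂ = r₁·10^((L₁−L₂)/20).
r₂ = 3.8·10^((87−82)/20) = 3.8·10^(5.0/20) = 6.76 m.

6.8 m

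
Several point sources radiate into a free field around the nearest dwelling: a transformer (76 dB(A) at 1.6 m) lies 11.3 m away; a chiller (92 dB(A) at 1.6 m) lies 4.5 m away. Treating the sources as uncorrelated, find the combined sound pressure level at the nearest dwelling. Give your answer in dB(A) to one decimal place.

Propagate each source to the receiver with L = L_ref − 20·log₁₀(r/r_ref), then add intensities.
transformer: 76 − 20·log₁₀(11.3/1.6) = 76 − 16.98 = 59.02 dB(A).
chiller: 92 − 20·log₁₀(4.5/1.6) = 92 − 8.98 = 83.02 dB(A).
Σ 10^(L/10) = 2.012e+08 → L_total = 10·log₁₀(2.012e+08) = 83.04 dB(A).

83.0 dB(A)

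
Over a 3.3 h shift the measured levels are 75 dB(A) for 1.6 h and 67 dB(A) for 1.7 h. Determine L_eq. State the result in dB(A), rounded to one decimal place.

72.5 dB(A)

The energy average is taken in the linear domain: L_eq = 10·log₁₀[(Σ tᵢ·10^(Lᵢ/10))/T], T = 3.3 h.
Σ tᵢ·10^(Lᵢ/10) = 1.6·10^(75/10) + 1.7·10^(67/10) = 5.912e+07.
L_eq = 10·log₁₀(5.912e+07/3.3) = 72.53 dB(A).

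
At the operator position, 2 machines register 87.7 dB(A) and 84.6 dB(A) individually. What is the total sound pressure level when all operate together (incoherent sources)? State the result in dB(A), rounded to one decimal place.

89.4 dB(A)

Incoherent sources combine by intensity addition: L_total = 10·log₁₀(Σ 10^(L_i/10)).
Σ 10^(L/10) = 10^(87.7/10) + 10^(84.6/10) = 8.772e+08.
L_total = 10·log₁₀(8.772e+08) = 89.43 dB(A).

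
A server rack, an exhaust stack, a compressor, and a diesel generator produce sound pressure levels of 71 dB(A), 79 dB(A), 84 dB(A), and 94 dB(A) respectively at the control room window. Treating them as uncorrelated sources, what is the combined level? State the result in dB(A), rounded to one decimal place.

94.6 dB(A)

For uncorrelated sources the intensities add, so convert each level to linear form, sum, and take 10·log₁₀ of the total.
Σ 10^(L/10) = 10^(71/10) + 10^(79/10) + 10^(84/10) + 10^(94/10) = 2.855e+09.
L_total = 10·log₁₀(2.855e+09) = 94.56 dB(A).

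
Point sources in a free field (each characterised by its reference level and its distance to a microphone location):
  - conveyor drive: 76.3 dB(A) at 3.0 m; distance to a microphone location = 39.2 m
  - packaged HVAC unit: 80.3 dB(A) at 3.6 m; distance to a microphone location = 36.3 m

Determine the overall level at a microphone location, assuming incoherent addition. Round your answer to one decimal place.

First find each source's level at the receiver (point-source: −20·log₁₀(r/r_ref)), then combine on an intensity basis.
conveyor drive: 76.3 − 20·log₁₀(39.2/3.0) = 76.3 − 22.32 = 53.98 dB(A).
packaged HVAC unit: 80.3 − 20·log₁₀(36.3/3.6) = 80.3 − 20.07 = 60.23 dB(A).
Σ 10^(L/10) = 1.304e+06 → L_total = 10·log₁₀(1.304e+06) = 61.15 dB(A).

61.2 dB(A)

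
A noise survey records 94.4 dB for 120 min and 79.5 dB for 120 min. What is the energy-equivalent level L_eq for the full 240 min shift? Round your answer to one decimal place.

L_eq = 10·log₁₀[(1/T)·Σ tᵢ·10^(Lᵢ/10)] with T = 240 min.
Σ tᵢ·10^(Lᵢ/10) = 120·10^(94.4/10) + 120·10^(79.5/10) = 3.412e+11.
L_eq = 10·log₁₀(3.412e+11/240) = 91.53 dB.

91.5 dB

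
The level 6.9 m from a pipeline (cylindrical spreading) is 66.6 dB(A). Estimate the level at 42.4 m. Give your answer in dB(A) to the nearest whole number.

59 dB(A)

For a line source, L₂ = L₁ − 10·log₁₀(r₂/r₁).
L₂ = 66.6 − 10·log₁₀(42.4/6.9) = 66.6 − 7.885 = 58.71 dB(A).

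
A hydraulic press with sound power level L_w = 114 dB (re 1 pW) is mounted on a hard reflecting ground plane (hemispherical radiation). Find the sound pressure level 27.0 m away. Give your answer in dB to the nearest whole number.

77 dB

The power spreads over a hemisphere of area 2π·r², so L_p = L_w − 10·log₁₀(2π·r²).
2π·r² = 4580 m², 10·log₁₀ of that is 36.609 dB.
L_p = 114 − 36.609 = 77.39 dB.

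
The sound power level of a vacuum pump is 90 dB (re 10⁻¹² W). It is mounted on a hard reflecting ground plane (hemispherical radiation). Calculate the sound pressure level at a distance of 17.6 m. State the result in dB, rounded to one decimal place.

57.1 dB

The power spreads over a hemisphere of area 2π·r², so L_p = L_w − 10·log₁₀(2π·r²).
2π·r² = 1946 m², 10·log₁₀ of that is 32.892 dB.
L_p = 90 − 32.892 = 57.11 dB.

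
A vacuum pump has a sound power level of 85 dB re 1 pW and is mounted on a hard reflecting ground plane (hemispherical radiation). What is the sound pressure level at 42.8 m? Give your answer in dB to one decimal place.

44.4 dB

L_p = L_w − 10·log₁₀(2π·r²) with r = 42.8 m.
2π·r² = 1.151e+04 m², 10·log₁₀ of that is 40.611 dB.
L_p = 85 − 40.611 = 44.39 dB.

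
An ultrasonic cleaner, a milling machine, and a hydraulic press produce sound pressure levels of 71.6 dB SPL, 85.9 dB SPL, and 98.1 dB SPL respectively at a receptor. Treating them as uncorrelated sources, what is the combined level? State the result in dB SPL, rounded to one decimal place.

Incoherent sources combine by intensity addition: L_total = 10·log₁₀(Σ 10^(L_i/10)).
Σ 10^(L/10) = 10^(71.6/10) + 10^(85.9/10) + 10^(98.1/10) = 6.860e+09.
L_total = 10·log₁₀(6.860e+09) = 98.36 dB SPL.

98.4 dB SPL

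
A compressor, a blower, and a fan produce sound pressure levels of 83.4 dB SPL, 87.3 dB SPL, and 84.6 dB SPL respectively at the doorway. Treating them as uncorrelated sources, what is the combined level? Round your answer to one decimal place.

Incoherent sources combine by intensity addition: L_total = 10·log₁₀(Σ 10^(L_i/10)).
Σ 10^(L/10) = 10^(83.4/10) + 10^(87.3/10) + 10^(84.6/10) = 1.044e+09.
L_total = 10·log₁₀(1.044e+09) = 90.19 dB SPL.

90.2 dB SPL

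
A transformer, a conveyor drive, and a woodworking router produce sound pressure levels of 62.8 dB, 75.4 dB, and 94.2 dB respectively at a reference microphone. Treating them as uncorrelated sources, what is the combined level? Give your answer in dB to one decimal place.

For uncorrelated sources the intensities add, so convert each level to linear form, sum, and take 10·log₁₀ of the total.
Σ 10^(L/10) = 10^(62.8/10) + 10^(75.4/10) + 10^(94.2/10) = 2.667e+09.
L_total = 10·log₁₀(2.667e+09) = 94.26 dB.

94.3 dB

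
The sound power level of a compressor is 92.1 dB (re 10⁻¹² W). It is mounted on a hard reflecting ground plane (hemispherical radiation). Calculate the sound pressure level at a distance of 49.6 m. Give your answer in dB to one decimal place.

Free-field hemispherical radiation: L_p = L_w − 10·log₁₀(2π·r²), r = 49.6 m.
2π·r² = 1.546e+04 m², 10·log₁₀ of that is 41.891 dB.
L_p = 92.1 − 41.891 = 50.21 dB.

50.2 dB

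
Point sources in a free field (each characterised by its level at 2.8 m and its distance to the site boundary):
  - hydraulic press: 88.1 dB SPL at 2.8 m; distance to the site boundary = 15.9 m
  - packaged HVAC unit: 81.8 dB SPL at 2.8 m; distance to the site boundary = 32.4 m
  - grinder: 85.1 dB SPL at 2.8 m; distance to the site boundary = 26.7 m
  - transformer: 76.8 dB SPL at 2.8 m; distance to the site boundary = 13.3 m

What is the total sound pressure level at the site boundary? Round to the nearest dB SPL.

74 dB SPL

First find each source's level at the receiver (point-source: −20·log₁₀(r/r_ref)), then combine on an intensity basis.
hydraulic press: 88.1 − 20·log₁₀(15.9/2.8) = 88.1 − 15.08 = 73.02 dB SPL.
packaged HVAC unit: 81.8 − 20·log₁₀(32.4/2.8) = 81.8 − 21.27 = 60.53 dB SPL.
grinder: 85.1 − 20·log₁₀(26.7/2.8) = 85.1 − 19.59 = 65.51 dB SPL.
transformer: 76.8 − 20·log₁₀(13.3/2.8) = 76.8 − 13.53 = 63.27 dB SPL.
Σ 10^(L/10) = 2.683e+07 → L_total = 10·log₁₀(2.683e+07) = 74.29 dB SPL.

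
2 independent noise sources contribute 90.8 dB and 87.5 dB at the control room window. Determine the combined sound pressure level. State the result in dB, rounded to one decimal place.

Incoherent sources combine by intensity addition: L_total = 10·log₁₀(Σ 10^(L_i/10)).
Σ 10^(L/10) = 10^(90.8/10) + 10^(87.5/10) = 1.765e+09.
L_total = 10·log₁₀(1.765e+09) = 92.47 dB.

92.5 dB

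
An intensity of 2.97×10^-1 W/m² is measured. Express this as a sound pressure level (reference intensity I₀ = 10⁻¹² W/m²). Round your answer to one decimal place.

114.7 dB

I/I₀ = 2.97×10^-1/10⁻¹² = 2.97×10^11, and L = 10·log₁₀(I/I₀).
L = 10·(0.4728 + 11) = 114.73 dB.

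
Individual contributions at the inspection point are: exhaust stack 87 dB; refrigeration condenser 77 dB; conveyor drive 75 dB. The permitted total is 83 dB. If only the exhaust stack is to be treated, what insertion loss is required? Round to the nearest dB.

Fixed contribution from the other sources: Σ 10^(L/10) = 10^(77/10) + 10^(75/10) = 8.174e+07 (79.12 dB).
To meet 83 dB overall, the treated exhaust stack may contribute at most 10^(83/10) − 8.174e+07 = 1.178e+08, i.e. 80.71 dB.
Required insertion loss = 87 − 80.71 = 6.29 dB.

6 dB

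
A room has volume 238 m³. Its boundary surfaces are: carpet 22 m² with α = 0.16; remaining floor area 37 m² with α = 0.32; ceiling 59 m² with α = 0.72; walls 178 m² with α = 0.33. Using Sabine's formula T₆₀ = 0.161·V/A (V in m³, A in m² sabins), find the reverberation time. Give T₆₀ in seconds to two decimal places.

0.33 s

Total absorption A = 22·0.16 + 37·0.32 + 59·0.72 + 178·0.33 = 116.58 m² sabins.
T₆₀ = 0.161·V/A = 0.161·238/116.58 = 0.329 s.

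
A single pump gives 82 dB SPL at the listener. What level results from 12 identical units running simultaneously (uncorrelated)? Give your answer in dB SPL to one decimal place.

L_total = L₁ + 10·log₁₀ N for N identical incoherent sources.
L_total = 82 + 10·log₁₀(12) = 82 + 10.792 = 92.79 dB SPL.

92.8 dB SPL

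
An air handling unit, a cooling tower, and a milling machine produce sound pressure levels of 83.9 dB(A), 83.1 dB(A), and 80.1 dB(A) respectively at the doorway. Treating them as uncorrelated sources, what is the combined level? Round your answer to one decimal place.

87.4 dB(A)

Incoherent sources combine by intensity addition: L_total = 10·log₁₀(Σ 10^(L_i/10)).
Σ 10^(L/10) = 10^(83.9/10) + 10^(83.1/10) + 10^(80.1/10) = 5.520e+08.
L_total = 10·log₁₀(5.520e+08) = 87.42 dB(A).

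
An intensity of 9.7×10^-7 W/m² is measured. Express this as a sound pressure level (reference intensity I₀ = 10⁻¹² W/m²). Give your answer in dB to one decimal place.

59.9 dB

Dividing by I₀ shifts the exponent by 12: I/I₀ = 9.7×10^5.
L = 10·(0.9868 + 5) = 59.87 dB.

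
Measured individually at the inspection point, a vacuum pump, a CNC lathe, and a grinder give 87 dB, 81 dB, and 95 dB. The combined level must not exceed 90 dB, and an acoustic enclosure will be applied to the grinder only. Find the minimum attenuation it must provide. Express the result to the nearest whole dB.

Fixed contribution from the other sources: Σ 10^(L/10) = 10^(87/10) + 10^(81/10) = 6.271e+08 (87.97 dB).
To meet 90 dB overall, the treated grinder may contribute at most 10^(90/10) − 6.271e+08 = 3.729e+08, i.e. 85.72 dB.
Required insertion loss = 95 − 85.72 = 9.28 dB.

9 dB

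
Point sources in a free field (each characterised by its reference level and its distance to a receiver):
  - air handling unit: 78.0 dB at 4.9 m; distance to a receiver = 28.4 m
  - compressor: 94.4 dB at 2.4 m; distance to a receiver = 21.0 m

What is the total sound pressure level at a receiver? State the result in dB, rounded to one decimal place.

First find each source's level at the receiver (point-source: −20·log₁₀(r/r_ref)), then combine on an intensity basis.
air handling unit: 78.0 − 20·log₁₀(28.4/4.9) = 78.0 − 15.26 = 62.74 dB.
compressor: 94.4 − 20·log₁₀(21.0/2.4) = 94.4 − 18.84 = 75.56 dB.
Σ 10^(L/10) = 3.785e+07 → L_total = 10·log₁₀(3.785e+07) = 75.78 dB.

75.8 dB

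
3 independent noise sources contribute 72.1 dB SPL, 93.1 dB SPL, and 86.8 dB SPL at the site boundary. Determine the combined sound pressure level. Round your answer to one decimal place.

Incoherent sources combine by intensity addition: L_total = 10·log₁₀(Σ 10^(L_i/10)).
Σ 10^(L/10) = 10^(72.1/10) + 10^(93.1/10) + 10^(86.8/10) = 2.537e+09.
L_total = 10·log₁₀(2.537e+09) = 94.04 dB SPL.

94.0 dB SPL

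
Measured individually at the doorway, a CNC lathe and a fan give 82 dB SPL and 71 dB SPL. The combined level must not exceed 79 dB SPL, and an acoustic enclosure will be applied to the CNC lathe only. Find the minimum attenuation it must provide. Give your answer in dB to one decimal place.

The untreated sources together contribute 10^(71/10) = 1.259e+07, i.e. 71.00 dB SPL.
The limit corresponds to 10^(79/10) = 7.943e+07; subtracting the fixed part leaves 6.684e+07 for the CNC lathe, i.e. 78.25 dB SPL.
So the CNC lathe must be reduced from 82 to 78.25 dB SPL: IL = 3.75 dB.

3.7 dB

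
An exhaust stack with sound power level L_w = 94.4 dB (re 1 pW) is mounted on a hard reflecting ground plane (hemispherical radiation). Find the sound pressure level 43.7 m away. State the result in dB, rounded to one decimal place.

Free-field hemispherical radiation: L_p = L_w − 10·log₁₀(2π·r²), r = 43.7 m.
2π·r² = 1.2e+04 m², 10·log₁₀ of that is 40.791 dB.
L_p = 94.4 − 40.791 = 53.61 dB.

53.6 dB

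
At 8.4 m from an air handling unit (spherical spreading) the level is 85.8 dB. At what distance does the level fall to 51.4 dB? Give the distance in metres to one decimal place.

For a point source L₁ − L₂ = 20·log₁₀(r₂/r₁), so r₂ = r₁·10^((L₁−L₂)/20).
r₂ = 8.4·10^((85.8−51.4)/20) = 8.4·10^(34.4/20) = 440.84 m.

440.8 m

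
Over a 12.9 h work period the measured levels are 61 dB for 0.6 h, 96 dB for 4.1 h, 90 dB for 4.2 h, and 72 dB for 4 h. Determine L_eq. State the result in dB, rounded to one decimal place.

Weight each interval's intensity by its duration and average over T = 12.9 h:
Σ tᵢ·10^(Lᵢ/10) = 0.6·10^(61/10) + 4.1·10^(96/10) + 4.2·10^(90/10) + 4·10^(72/10) = 2.059e+10.
L_eq = 10·log₁₀(2.059e+10/12.9) = 92.03 dB.

92.0 dB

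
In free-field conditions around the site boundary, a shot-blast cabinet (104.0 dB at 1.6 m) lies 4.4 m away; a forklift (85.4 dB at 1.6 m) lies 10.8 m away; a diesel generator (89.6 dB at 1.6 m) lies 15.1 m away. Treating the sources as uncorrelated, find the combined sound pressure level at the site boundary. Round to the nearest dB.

Apply inverse-square spreading to bring every level to the receiver, then sum 10^(L/10).
shot-blast cabinet: 104.0 − 20·log₁₀(4.4/1.6) = 104.0 − 8.79 = 95.21 dB.
forklift: 85.4 − 20·log₁₀(10.8/1.6) = 85.4 − 16.59 = 68.81 dB.
diesel generator: 89.6 − 20·log₁₀(15.1/1.6) = 89.6 − 19.50 = 70.10 dB.
Σ 10^(L/10) = 3.339e+09 → L_total = 10·log₁₀(3.339e+09) = 95.24 dB.

95 dB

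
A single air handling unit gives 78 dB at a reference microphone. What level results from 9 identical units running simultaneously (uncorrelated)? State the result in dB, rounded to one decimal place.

87.5 dB

With 9 equal, uncorrelated contributions the intensity is 9× that of one unit, giving a rise of 10·log₁₀ 9.
L_total = 78 + 10·log₁₀(9) = 78 + 9.542 = 87.54 dB.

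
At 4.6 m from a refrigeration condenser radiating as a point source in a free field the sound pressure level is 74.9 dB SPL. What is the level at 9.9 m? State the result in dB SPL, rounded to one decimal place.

For a point source, L₂ = L₁ − 20·log₁₀(r₂/r₁).
L₂ = 74.9 − 20·log₁₀(9.9/4.6) = 74.9 − 6.658 = 68.24 dB SPL.

68.2 dB SPL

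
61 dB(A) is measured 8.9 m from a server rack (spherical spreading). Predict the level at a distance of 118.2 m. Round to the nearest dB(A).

39 dB(A)

For a point source, L₂ = L₁ − 20·log₁₀(r₂/r₁).
L₂ = 61 − 20·log₁₀(118.2/8.9) = 61 − 22.465 = 38.54 dB(A).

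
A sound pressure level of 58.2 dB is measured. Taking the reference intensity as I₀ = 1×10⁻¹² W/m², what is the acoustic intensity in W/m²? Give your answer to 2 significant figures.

L = 10·log₁₀(I/I₀) ⇒ I = I₀·10^(L/10) = 10⁻¹² × 10^5.82.

6.6e-07 W/m²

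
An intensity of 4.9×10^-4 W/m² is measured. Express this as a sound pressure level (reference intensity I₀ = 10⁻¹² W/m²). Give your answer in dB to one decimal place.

86.9 dB

Dividing by I₀ shifts the exponent by 12: I/I₀ = 4.9×10^8.
L = 10·(0.6902 + 8) = 86.90 dB.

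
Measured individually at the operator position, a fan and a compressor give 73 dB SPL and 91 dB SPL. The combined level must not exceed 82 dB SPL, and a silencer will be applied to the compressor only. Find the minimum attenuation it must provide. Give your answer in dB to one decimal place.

Fixed contribution from the other source: Σ 10^(L/10) = 10^(73/10) = 1.995e+07 (73.00 dB SPL).
The limit corresponds to 10^(82/10) = 1.585e+08; subtracting the fixed part leaves 1.385e+08 for the compressor, i.e. 81.42 dB SPL.
Required insertion loss = 91 − 81.42 = 9.58 dB.

9.6 dB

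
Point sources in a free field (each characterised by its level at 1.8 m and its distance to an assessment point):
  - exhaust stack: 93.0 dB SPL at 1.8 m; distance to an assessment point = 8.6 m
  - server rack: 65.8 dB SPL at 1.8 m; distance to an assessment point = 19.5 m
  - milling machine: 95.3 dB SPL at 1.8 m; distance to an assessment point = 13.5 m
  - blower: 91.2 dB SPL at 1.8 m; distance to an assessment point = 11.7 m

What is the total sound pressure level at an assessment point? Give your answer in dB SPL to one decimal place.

Apply inverse-square spreading to bring every level to the receiver, then sum 10^(L/10).
exhaust stack: 93.0 − 20·log₁₀(8.6/1.8) = 93.0 − 13.58 = 79.42 dB SPL.
server rack: 65.8 − 20·log₁₀(19.5/1.8) = 65.8 − 20.70 = 45.10 dB SPL.
milling machine: 95.3 − 20·log₁₀(13.5/1.8) = 95.3 − 17.50 = 77.80 dB SPL.
blower: 91.2 − 20·log₁₀(11.7/1.8) = 91.2 − 16.26 = 74.94 dB SPL.
Σ 10^(L/10) = 1.789e+08 → L_total = 10·log₁₀(1.789e+08) = 82.53 dB SPL.

82.5 dB SPL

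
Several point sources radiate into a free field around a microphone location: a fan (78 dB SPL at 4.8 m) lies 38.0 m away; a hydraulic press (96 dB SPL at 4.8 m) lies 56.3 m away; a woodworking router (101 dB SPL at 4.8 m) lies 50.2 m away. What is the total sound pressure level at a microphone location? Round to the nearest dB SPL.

Propagate each source to the receiver with L = L_ref − 20·log₁₀(r/r_ref), then add intensities.
fan: 78 − 20·log₁₀(38.0/4.8) = 78 − 17.97 = 60.03 dB SPL.
hydraulic press: 96 − 20·log₁₀(56.3/4.8) = 96 − 21.39 = 74.61 dB SPL.
woodworking router: 101 − 20·log₁₀(50.2/4.8) = 101 − 20.39 = 80.61 dB SPL.
Σ 10^(L/10) = 1.450e+08 → L_total = 10·log₁₀(1.450e+08) = 81.62 dB SPL.

82 dB SPL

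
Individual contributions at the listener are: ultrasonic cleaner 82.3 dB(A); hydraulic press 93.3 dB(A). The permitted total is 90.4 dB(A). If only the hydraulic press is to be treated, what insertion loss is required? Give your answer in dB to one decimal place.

Fixed contribution from the other source: Σ 10^(L/10) = 10^(82.3/10) = 1.698e+08 (82.30 dB(A)).
The limit corresponds to 10^(90.4/10) = 1.096e+09; subtracting the fixed part leaves 9.267e+08 for the hydraulic press, i.e. 89.67 dB(A).
Required insertion loss = 93.3 − 89.67 = 3.63 dB.

3.6 dB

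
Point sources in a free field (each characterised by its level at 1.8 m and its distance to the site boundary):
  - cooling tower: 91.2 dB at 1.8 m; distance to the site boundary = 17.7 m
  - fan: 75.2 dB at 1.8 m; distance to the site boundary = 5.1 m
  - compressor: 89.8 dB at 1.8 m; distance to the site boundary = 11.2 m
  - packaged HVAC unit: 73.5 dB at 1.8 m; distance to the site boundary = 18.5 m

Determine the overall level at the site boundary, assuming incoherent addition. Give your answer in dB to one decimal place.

76.3 dB

Apply inverse-square spreading to bring every level to the receiver, then sum 10^(L/10).
cooling tower: 91.2 − 20·log₁₀(17.7/1.8) = 91.2 − 19.85 = 71.35 dB.
fan: 75.2 − 20·log₁₀(5.1/1.8) = 75.2 − 9.05 = 66.15 dB.
compressor: 89.8 − 20·log₁₀(11.2/1.8) = 89.8 − 15.88 = 73.92 dB.
packaged HVAC unit: 73.5 − 20·log₁₀(18.5/1.8) = 73.5 − 20.24 = 53.26 dB.
Σ 10^(L/10) = 4.264e+07 → L_total = 10·log₁₀(4.264e+07) = 76.30 dB.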